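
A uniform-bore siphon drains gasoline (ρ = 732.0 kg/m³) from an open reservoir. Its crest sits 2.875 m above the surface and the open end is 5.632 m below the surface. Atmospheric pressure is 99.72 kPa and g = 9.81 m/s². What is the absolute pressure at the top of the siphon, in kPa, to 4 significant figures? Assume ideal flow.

P_top = 38.63 kPa

Bernoulli surface→outlet gives ½v² = g·h_out, so v = √(2·9.81·5.632) = 10.51 m/s.
With constant cross-section the crest speed equals v; applying Bernoulli from the surface up to the crest, P_top = P_atm − ½ρv² − ρg·h_top.
P_top = 99720 − ½·732.0·10.51² − 732.0·9.81·2.875 = 38630 Pa.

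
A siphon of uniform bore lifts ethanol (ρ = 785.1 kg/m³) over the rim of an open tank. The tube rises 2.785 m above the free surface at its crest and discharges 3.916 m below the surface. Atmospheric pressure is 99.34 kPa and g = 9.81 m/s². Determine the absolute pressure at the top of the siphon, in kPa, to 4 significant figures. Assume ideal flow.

From the surface to the outlet (both open to atmosphere, surface at rest): v = √(2g·h_out) = √(2·9.81·3.916) = 8.765 m/s.
With constant cross-section the crest speed equals v; applying Bernoulli from the surface up to the crest, P_top = P_atm − ½ρv² − ρg·h_top.
P_top = 99340 − ½·785.1·8.765² − 785.1·9.81·2.785 = 47730 Pa.

P_top ≈ 47.73 kPa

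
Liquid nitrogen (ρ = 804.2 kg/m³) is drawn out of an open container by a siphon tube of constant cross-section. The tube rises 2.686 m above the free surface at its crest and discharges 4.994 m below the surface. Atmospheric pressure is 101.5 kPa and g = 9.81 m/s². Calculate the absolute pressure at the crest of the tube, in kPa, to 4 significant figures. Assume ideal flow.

P_top ≈ 40.91 kPa

Bernoulli surface→outlet gives ½v² = g·h_out, so v = √(2·9.81·4.994) = 9.899 m/s.
Continuity keeps v the same throughout the tube; from surface to crest, P_atm + 0 = P_top + ½ρv² + ρg·h_top.
P_top = 101500 − ½·804.2·9.899² − 804.2·9.81·2.686 = 40910 Pa.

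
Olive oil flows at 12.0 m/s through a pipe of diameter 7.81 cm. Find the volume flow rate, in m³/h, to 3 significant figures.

Q = A·v = 0.00479 m² × 12.0 m/s = 0.0575 m³/s.
Converting: 0.0575 m³/s × 3600 = 207 m³/h.

Q = 207 m³/h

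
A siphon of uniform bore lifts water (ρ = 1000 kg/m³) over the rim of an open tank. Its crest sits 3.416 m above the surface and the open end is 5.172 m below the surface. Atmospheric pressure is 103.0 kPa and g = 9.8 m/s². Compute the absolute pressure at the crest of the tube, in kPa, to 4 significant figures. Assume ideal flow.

P_top ≈ 18.84 kPa

The outlet speed comes from Torricelli: v = √(2g·5.172) = 10.07 m/s.
The bore is uniform, so the speed at the crest is the same v. Bernoulli surface→crest: P_atm = P_top + ½ρv² + ρg·h_top.
P_top = 103000 − ½·1000·10.07² − 1000·9.8·3.416 = 18840 Pa.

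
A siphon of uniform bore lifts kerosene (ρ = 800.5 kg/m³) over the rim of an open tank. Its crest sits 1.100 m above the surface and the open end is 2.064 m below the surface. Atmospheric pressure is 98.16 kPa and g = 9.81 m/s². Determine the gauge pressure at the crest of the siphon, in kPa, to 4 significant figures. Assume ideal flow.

-24.85 kPa

Bernoulli surface→outlet gives ½v² = g·h_out, so v = √(2·9.81·2.064) = 6.364 m/s.
The bore is uniform, so the speed at the crest is the same v. Bernoulli surface→crest: P_atm = P_top + ½ρv² + ρg·h_top.
P_top = 98160 − ½·800.5·6.364² − 800.5·9.81·1.100 = 73310 Pa. So P_gauge = P_top − P_atm = -24850 Pa.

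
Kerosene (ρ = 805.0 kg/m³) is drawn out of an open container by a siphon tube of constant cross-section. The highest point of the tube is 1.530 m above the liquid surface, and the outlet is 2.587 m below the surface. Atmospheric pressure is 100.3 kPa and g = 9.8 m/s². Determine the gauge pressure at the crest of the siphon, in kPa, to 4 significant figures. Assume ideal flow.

P_gauge ≈ -32.48 kPa

From the surface to the outlet (both open to atmosphere, surface at rest): v = √(2g·h_out) = √(2·9.8·2.587) = 7.121 m/s.
The bore is uniform, so the speed at the crest is the same v. Bernoulli surface→crest: P_atm = P_top + ½ρv² + ρg·h_top.
P_top = 100300 − ½·805.0·7.121² − 805.0·9.8·1.530 = 67820 Pa. So P_gauge = P_top − P_atm = -32480 Pa.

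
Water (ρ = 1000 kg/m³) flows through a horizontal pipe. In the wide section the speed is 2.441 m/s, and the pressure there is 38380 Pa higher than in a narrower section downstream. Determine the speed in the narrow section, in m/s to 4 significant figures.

9.095 m/s

Horizontal Bernoulli: P₁ + ½ρv₁² = P₂ + ½ρv₂², so v₂² = v₁² + 2(P₁ − P₂)/ρ.
v₂ = √(2.441² + 2·38380/1000) = √(5.958 + 76.76) = 9.095 m/s.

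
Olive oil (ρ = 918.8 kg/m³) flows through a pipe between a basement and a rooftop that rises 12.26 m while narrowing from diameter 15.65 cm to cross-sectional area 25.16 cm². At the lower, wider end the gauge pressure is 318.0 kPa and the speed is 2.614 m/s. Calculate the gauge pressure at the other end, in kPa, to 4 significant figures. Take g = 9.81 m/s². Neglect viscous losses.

P₂ ≈ 27.14 kPa

Continuity gives A₁v₁ = A₂v₂, so v₂ = (192.4 cm²)/(25.16 cm²) × 2.614 m/s = 19.99 m/s.
Bernoulli: P₁ + ½ρv₁² + ρg h₁ = P₂ + ½ρv₂² + ρg h₂, so P₂ = P₁ + ½ρ(v₁² − v₂²) − ρg(h₂ − h₁).
P₂ = 318000 + ½·918.8·(2.614² − 19.99²) − 918.8·9.81·(+12.26) = 318000 + (-180400) − (110500) = 27140 Pa.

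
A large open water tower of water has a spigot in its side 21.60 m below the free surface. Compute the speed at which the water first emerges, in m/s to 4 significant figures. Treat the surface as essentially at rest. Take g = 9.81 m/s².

20.59 m/s

With the surface at rest and both surface and jet at atmospheric pressure, Bernoulli gives ρg h = ½ρv², so v = √(2gh) = √(2·9.81·21.60) = 20.59 m/s.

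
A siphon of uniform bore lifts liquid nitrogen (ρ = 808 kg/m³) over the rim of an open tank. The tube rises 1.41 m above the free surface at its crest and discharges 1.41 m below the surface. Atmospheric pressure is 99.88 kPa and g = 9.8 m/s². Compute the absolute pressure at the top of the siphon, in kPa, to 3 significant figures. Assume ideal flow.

From the surface to the outlet (both open to atmosphere, surface at rest): v = √(2g·h_out) = √(2·9.8·1.41) = 5.26 m/s.
Continuity keeps v the same throughout the tube; from surface to crest, P_atm + 0 = P_top + ½ρv² + ρg·h_top.
P_top = 99880 − ½·808·5.26² − 808·9.8·1.41 = 77600 Pa.

P_top = 77.6 kPa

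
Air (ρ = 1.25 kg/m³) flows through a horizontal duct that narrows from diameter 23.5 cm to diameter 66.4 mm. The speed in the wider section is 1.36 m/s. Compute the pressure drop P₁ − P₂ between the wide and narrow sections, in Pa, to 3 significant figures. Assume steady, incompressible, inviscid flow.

ΔP ≈ 180 Pa

Mass conservation (A₁v₁ = A₂v₂) gives v₂ = 1.36 × 434/34.6 = 17.0 m/s.
Along the horizontal streamline, P + ½ρv² is constant.
P₁ − P₂ = ½·1.25·(17.0² − 1.36²) = ½·1.25·288 = 180 Pa.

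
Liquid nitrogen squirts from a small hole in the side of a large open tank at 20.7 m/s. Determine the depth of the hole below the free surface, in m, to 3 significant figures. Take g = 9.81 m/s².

h = 21.8 m

Inverting v = √(2gh) gives h = v² / 2g.
h = 20.7²/(2·9.81) = 428/19.62 = 21.8 m.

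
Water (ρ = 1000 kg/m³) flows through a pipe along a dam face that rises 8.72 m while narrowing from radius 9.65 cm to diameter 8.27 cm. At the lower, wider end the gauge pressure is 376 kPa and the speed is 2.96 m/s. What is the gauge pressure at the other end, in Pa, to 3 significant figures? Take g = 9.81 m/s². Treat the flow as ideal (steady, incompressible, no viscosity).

P₂ = 165000 Pa

The volume flow rate is constant, so v₂ = (A₁/A₂)v₁ = (293/53.7)·2.96 = 16.1 m/s.
Energy conservation along the streamline gives P₂ = P₁ − ½ρ(v₂² − v₁²) − ρg(h₂ − h₁).
P₂ = 376000 + ½·1000·(2.96² − 16.1²) − 1000·9.81·(+8.72) = 376000 + (-126000) − (85500) = 165000 Pa.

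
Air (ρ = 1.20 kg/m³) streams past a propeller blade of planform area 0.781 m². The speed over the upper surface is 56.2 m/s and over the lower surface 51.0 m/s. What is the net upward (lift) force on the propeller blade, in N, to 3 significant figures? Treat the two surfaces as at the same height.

F = 261 N

The faster flow above has the lower pressure; Bernoulli (same height) gives ΔP = ½ρ(v_up² − v_low²).
ΔP = ½·1.20·(56.2² − 51.0²) = 334 Pa.
Lift = ΔP · A = 334 × 0.781 = 261 N.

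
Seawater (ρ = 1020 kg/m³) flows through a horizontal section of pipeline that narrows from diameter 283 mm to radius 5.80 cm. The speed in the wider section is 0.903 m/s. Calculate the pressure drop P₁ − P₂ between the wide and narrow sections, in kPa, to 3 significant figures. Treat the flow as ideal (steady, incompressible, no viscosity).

Continuity gives A₁v₁ = A₂v₂, so v₂ = (629 cm²)/(106 cm²) × 0.903 m/s = 5.37 m/s.
Along the horizontal streamline, P + ½ρv² is constant.
P₁ − P₂ = ½·1020·(5.37² − 0.903²) = ½·1020·28.1 = 14300 Pa.

14.3 kPa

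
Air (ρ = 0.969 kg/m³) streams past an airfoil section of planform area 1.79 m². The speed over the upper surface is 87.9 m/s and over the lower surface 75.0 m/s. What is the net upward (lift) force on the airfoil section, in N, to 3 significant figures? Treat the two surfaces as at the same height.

The faster flow above has the lower pressure; Bernoulli (same height) gives ΔP = ½ρ(v_up² − v_low²).
ΔP = ½·0.969·(87.9² − 75.0²) = 1020 Pa.
Lift = ΔP · A = 1020 × 1.79 = 1820 N.

1820 N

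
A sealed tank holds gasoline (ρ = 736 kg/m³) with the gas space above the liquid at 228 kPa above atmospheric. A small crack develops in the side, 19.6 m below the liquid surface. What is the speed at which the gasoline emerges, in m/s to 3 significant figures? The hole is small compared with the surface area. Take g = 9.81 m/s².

v ≈ 31.7 m/s

Take point 1 at the surface (v₁ ≈ 0) and point 2 at the hole (at atmospheric pressure). Bernoulli: P₁ + ρg h = P_atm + ½ρv₂².
With P₁ − P_atm = 228000 Pa, v₂ = √(2gh + 2ΔP/ρ) = √(2·9.81·19.6 + 2·228000/736) = 31.7 m/s.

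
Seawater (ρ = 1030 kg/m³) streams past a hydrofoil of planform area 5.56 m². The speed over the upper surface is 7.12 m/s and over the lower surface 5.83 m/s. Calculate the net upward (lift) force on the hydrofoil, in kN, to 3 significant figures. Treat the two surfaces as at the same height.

F ≈ 47.8 kN

The faster flow above has the lower pressure; Bernoulli (same height) gives ΔP = ½ρ(v_up² − v_low²).
ΔP = ½·1030·(7.12² − 5.83²) = 8600 Pa.
Lift = ΔP · A = 8600 × 5.56 = 47800 N.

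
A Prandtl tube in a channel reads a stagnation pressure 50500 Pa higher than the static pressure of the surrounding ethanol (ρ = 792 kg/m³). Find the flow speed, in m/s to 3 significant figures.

v ≈ 11.3 m/s

Bernoulli between the free stream and the stagnation point: ½ρv² = P_stag − P_static.
v = √(2ΔP/ρ) = √(2·50500/792) = 11.3 m/s.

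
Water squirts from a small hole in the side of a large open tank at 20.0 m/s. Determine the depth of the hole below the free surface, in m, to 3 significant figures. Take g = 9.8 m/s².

h ≈ 20.4 m

Inverting v = √(2gh) gives h = v² / 2g.
h = 20.0²/(2·9.8) = 400/19.60 = 20.4 m.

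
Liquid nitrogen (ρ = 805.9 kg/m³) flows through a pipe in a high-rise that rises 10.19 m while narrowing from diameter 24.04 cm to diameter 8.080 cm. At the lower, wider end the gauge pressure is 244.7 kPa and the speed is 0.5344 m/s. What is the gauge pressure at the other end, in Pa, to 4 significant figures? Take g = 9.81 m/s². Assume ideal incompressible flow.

By continuity, v₂ = v₁·A₁/A₂ = 0.5344·(453.9/51.28) = 4.731 m/s.
Applying Bernoulli between the two ends and solving for P₂: P₂ = P₁ + ½ρ(v₁² − v₂²) − ρgΔh.
P₂ = 244700 + ½·805.9·(0.5344² − 4.731²) − 805.9·9.81·(+10.19) = 244700 + (-8902) − (80560) = 155200 Pa.

P₂ ≈ 155200 Pa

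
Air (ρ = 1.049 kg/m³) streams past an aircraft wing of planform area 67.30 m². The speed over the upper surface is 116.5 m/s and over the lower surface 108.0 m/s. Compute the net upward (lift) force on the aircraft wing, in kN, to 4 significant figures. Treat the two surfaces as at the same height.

F ≈ 67.36 kN

From P + ½ρv² = const at equal height, P_low − P_up = ½ρ(v_up² − v_low²).
ΔP = ½·1.049·(116.5² − 108.0²) = 1001 Pa.
Lift = ΔP · A = 1001 × 67.30 = 67360 N.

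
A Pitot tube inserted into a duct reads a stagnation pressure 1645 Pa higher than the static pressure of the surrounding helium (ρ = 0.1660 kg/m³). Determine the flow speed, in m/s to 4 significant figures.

The dynamic pressure equals the rise in static pressure at the stagnation point: ΔP = ½ρv².
v = √(2ΔP/ρ) = √(2·1645/0.1660) = 140.8 m/s.

v ≈ 140.8 m/s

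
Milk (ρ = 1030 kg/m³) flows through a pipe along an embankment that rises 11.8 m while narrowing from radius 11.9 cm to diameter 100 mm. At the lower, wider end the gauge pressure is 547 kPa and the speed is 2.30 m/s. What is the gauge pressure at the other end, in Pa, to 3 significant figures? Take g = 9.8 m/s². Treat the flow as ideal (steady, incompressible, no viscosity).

Mass conservation (A₁v₁ = A₂v₂) gives v₂ = 2.30 × 445/78.5 = 13.0 m/s.
Bernoulli: P₁ + ½ρv₁² + ρg h₁ = P₂ + ½ρv₂² + ρg h₂, so P₂ = P₁ + ½ρ(v₁² − v₂²) − ρg(h₂ − h₁).
P₂ = 547000 + ½·1030·(2.30² − 13.0²) − 1030·9.8·(+11.8) = 547000 + (-84700) − (119000) = 343000 Pa.

P₂ ≈ 343000 Pa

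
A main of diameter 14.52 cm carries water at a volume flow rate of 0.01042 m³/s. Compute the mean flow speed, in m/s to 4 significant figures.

Q = 0.01042 m³/s = 0.01042 m³/s.
v = Q/A = 0.01042 / 0.01656 = 0.6293 m/s.

v = 0.6293 m/s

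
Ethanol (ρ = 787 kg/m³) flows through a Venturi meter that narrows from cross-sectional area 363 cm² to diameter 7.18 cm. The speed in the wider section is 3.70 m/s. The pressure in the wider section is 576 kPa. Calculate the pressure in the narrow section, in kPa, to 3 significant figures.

By continuity, v₂ = v₁·A₁/A₂ = 3.70·(363/40.5) = 33.2 m/s.
Bernoulli (h₁ = h₂): P₁ − P₂ = ½ρ(v₂² − v₁²).
P₂ = P₁ − ½ρ(v₂² − v₁²) = 576000 − ½·787·(33.2² − 3.70²) = 576000 − 428000 = 148000 Pa.

148 kPa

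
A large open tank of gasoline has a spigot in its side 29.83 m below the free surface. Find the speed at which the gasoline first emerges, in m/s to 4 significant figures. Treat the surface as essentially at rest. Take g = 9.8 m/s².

v ≈ 24.18 m/s

With the surface at rest and both surface and jet at atmospheric pressure, Bernoulli gives ρg h = ½ρv², so v = √(2gh) = √(2·9.8·29.83) = 24.18 m/s.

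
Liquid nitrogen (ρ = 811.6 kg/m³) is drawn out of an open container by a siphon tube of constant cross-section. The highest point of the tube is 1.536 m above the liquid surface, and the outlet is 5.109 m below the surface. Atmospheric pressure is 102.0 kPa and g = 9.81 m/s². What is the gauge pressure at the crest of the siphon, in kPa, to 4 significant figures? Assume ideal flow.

P_gauge ≈ -52.91 kPa

From the surface to the outlet (both open to atmosphere, surface at rest): v = √(2g·h_out) = √(2·9.81·5.109) = 10.01 m/s.
The bore is uniform, so the speed at the crest is the same v. Bernoulli surface→crest: P_atm = P_top + ½ρv² + ρg·h_top.
P_top = 102000 − ½·811.6·10.01² − 811.6·9.81·1.536 = 49090 Pa. So P_gauge = P_top − P_atm = -52910 Pa.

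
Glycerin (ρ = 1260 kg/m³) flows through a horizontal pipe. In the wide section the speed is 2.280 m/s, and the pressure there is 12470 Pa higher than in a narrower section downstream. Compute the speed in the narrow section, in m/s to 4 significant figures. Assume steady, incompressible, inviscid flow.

v₂ ≈ 4.999 m/s

Horizontal Bernoulli: P₁ + ½ρv₁² = P₂ + ½ρv₂², so v₂² = v₁² + 2(P₁ − P₂)/ρ.
v₂ = √(2.280² + 2·12470/1260) = √(5.198 + 19.79) = 4.999 m/s.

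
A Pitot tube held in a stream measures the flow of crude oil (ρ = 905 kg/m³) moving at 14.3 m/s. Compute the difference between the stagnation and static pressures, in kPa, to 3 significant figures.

Bernoulli between the free stream and the stagnation point: ½ρv² = P_stag − P_static.
ΔP = ½·905·14.3² = 92500 Pa.

ΔP ≈ 92.5 kPa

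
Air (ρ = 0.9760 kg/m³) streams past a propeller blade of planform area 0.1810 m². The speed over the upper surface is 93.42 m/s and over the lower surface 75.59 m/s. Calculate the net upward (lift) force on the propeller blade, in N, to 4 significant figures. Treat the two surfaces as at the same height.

From P + ½ρv² = const at equal height, P_low − P_up = ½ρ(v_up² − v_low²).
ΔP = ½·0.9760·(93.42² − 75.59²) = 1471 Pa.
Lift = ΔP · A = 1471 × 0.1810 = 266.2 N.

F ≈ 266.2 N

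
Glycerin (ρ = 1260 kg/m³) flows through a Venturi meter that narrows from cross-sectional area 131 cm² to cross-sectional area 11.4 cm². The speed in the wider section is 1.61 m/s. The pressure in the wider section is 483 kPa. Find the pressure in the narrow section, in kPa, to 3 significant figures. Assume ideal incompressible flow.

P₂ = 269 kPa

By continuity, v₂ = v₁·A₁/A₂ = 1.61·(131/11.4) = 18.5 m/s.
Bernoulli (h₁ = h₂): P₁ − P₂ = ½ρ(v₂² − v₁²).
P₂ = P₁ − ½ρ(v₂² − v₁²) = 483000 − ½·1260·(18.5² − 1.61²) = 483000 − 214000 = 269000 Pa.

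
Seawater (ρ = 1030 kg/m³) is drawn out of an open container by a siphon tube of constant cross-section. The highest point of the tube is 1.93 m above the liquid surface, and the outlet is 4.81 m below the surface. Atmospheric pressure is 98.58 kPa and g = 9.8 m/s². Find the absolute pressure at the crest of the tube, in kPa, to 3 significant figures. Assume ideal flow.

30.5 kPa

Bernoulli surface→outlet gives ½v² = g·h_out, so v = √(2·9.8·4.81) = 9.71 m/s.
The bore is uniform, so the speed at the crest is the same v. Bernoulli surface→crest: P_atm = P_top + ½ρv² + ρg·h_top.
P_top = 98580 − ½·1030·9.71² − 1030·9.8·1.93 = 30500 Pa.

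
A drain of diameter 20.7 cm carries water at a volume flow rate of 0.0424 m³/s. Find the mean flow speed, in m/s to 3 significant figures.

v ≈ 1.26 m/s

Q = 0.0424 m³/s = 0.0424 m³/s.
v = Q/A = 0.0424 / 0.0337 = 1.26 m/s.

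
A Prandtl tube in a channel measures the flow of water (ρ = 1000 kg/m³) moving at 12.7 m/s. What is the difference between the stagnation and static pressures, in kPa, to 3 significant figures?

At the stagnation point the flow is brought to rest, so Bernoulli gives P_stag − P_static = ½ρv².
ΔP = ½·1000·12.7² = 80600 Pa.

ΔP ≈ 80.6 kPa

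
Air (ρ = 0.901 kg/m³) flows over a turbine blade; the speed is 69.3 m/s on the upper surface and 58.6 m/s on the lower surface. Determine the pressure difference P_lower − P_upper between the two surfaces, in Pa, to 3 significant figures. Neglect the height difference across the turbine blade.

ΔP ≈ 617 Pa

With negligible Δh, P + ½ρv² is constant, so P_low − P_up = ½ρ(v_up² − v_low²).
ΔP = ½·0.901·(69.3² − 58.6²) = 617 Pa.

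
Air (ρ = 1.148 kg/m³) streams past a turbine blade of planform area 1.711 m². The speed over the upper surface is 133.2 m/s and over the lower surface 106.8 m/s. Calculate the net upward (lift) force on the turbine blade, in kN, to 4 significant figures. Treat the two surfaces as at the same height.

From P + ½ρv² = const at equal height, P_low − P_up = ½ρ(v_up² − v_low²).
ΔP = ½·1.148·(133.2² − 106.8²) = 3637 Pa.
Lift = ΔP · A = 3637 × 1.711 = 6223 N.

F ≈ 6.223 kN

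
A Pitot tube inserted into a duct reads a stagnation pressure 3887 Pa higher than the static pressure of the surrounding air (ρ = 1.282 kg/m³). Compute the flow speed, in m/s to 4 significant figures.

v = 77.87 m/s

At the stagnation point the flow is brought to rest, so Bernoulli gives P_stag − P_static = ½ρv².
v = √(2ΔP/ρ) = √(2·3887/1.282) = 77.87 m/s.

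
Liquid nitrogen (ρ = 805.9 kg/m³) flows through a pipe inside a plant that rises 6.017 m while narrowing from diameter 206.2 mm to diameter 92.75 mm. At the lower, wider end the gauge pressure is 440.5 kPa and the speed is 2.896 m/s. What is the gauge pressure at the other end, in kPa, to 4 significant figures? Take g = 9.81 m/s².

313.8 kPa

Continuity gives A₁v₁ = A₂v₂, so v₂ = (333.9 cm²)/(67.56 cm²) × 2.896 m/s = 14.31 m/s.
Applying Bernoulli between the two ends and solving for P₂: P₂ = P₁ + ½ρ(v₁² − v₂²) − ρgΔh.
P₂ = 440500 + ½·805.9·(2.896² − 14.31²) − 805.9·9.81·(+6.017) = 440500 + (-79180) − (47570) = 313800 Pa.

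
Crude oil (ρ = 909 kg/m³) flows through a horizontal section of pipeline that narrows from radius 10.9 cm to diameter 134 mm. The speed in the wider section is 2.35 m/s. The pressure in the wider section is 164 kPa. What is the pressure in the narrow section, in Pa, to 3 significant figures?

P₂ ≈ 149000 Pa

Mass conservation (A₁v₁ = A₂v₂) gives v₂ = 2.35 × 373/141 = 6.22 m/s.
With no height change, Bernoulli's equation is P₁ + ½ρv₁² = P₂ + ½ρv₂².
P₂ = P₁ − ½ρ(v₂² − v₁²) = 164000 − ½·909·(6.22² − 2.35²) = 164000 − 15100 = 149000 Pa.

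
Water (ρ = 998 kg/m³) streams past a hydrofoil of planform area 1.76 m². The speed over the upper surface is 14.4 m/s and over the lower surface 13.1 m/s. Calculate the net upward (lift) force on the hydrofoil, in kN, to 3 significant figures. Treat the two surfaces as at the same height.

F = 31.4 kN

The faster flow above has the lower pressure; Bernoulli (same height) gives ΔP = ½ρ(v_up² − v_low²).
ΔP = ½·998·(14.4² − 13.1²) = 17800 Pa.
Lift = ΔP · A = 17800 × 1.76 = 31400 N.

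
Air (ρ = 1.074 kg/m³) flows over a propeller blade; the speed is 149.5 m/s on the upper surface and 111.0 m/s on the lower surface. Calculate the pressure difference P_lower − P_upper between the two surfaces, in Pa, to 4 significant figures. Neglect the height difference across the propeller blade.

ΔP ≈ 5386 Pa

The pressure is lower where the speed is higher: ΔP = ½ρ(v_up² − v_low²).
ΔP = ½·1.074·(149.5² − 111.0²) = 5386 Pa.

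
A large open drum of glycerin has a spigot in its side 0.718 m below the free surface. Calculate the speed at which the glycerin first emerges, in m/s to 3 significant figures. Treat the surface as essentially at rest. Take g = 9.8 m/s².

The surface is effectively still and both ends are open, so ½v² = gh and v = √(2·9.8·0.718) = 3.75 m/s.

v ≈ 3.75 m/s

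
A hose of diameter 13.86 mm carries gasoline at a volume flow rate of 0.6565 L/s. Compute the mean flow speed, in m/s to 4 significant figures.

Q = 0.6565 L/s = 0.0006565 m³/s.
v = Q/A = 0.0006565 / 0.0001509 = 4.351 m/s.

4.351 m/s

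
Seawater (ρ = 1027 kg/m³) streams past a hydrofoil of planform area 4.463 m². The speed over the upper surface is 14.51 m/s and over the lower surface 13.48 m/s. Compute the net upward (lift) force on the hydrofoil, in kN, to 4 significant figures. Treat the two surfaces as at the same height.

The faster flow above has the lower pressure; Bernoulli (same height) gives ΔP = ½ρ(v_up² − v_low²).
ΔP = ½·1027·(14.51² − 13.48²) = 14800 Pa.
Lift = ΔP · A = 14800 × 4.463 = 66070 N.

F = 66.07 kN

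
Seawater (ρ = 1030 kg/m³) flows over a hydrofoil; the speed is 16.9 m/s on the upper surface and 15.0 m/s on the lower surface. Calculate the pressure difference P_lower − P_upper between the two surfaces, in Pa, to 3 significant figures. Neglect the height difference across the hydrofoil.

ΔP = 31200 Pa

With negligible Δh, P + ½ρv² is constant, so P_low − P_up = ½ρ(v_up² − v_low²).
ΔP = ½·1030·(16.9² − 15.0²) = 31200 Pa.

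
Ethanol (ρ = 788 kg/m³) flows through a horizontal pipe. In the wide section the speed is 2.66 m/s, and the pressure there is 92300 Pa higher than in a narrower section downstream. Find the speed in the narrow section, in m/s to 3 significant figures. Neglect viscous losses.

Horizontal Bernoulli: P₁ + ½ρv₁² = P₂ + ½ρv₂², so v₂² = v₁² + 2(P₁ − P₂)/ρ.
v₂ = √(2.66² + 2·92300/788) = √(7.08 + 234) = 15.5 m/s.

v₂ = 15.5 m/s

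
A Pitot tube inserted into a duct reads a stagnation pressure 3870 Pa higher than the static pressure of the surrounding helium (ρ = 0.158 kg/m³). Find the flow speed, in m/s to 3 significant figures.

v ≈ 221 m/s

The dynamic pressure equals the rise in static pressure at the stagnation point: ΔP = ½ρv².
v = √(2ΔP/ρ) = √(2·3870/0.158) = 221 m/s.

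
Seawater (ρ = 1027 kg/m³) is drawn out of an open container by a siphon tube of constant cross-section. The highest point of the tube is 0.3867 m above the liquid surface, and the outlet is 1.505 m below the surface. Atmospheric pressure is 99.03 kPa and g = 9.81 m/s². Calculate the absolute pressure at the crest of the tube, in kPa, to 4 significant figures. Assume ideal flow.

P_top ≈ 79.97 kPa

The outlet speed comes from Torricelli: v = √(2g·1.505) = 5.434 m/s.
With constant cross-section the crest speed equals v; applying Bernoulli from the surface up to the crest, P_top = P_atm − ½ρv² − ρg·h_top.
P_top = 99030 − ½·1027·5.434² − 1027·9.81·0.3867 = 79970 Pa.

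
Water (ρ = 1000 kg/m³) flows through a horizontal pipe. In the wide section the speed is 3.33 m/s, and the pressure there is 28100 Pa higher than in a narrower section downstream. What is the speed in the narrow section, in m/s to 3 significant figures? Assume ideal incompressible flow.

With h₁ = h₂, rearranging Bernoulli gives v₂ = √(v₁² + 2ΔP/ρ).
v₂ = √(3.33² + 2·28100/1000) = √(11.1 + 56.2) = 8.20 m/s.

v₂ ≈ 8.20 m/s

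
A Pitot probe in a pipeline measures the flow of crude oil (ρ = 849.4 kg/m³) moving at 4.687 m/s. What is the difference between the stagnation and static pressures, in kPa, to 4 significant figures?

At the stagnation point the flow is brought to rest, so Bernoulli gives P_stag − P_static = ½ρv².
ΔP = ½·849.4·4.687² = 9330 Pa.

9.330 kPa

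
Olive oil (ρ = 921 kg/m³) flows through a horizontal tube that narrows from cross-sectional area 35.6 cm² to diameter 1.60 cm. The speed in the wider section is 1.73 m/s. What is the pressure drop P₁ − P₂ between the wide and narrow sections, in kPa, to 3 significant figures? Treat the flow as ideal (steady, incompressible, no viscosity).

Continuity gives A₁v₁ = A₂v₂, so v₂ = (35.6 cm²)/(2.01 cm²) × 1.73 m/s = 30.6 m/s.
Bernoulli (h₁ = h₂): P₁ − P₂ = ½ρ(v₂² − v₁²).
P₁ − P₂ = ½·921·(30.6² − 1.73²) = ½·921·935 = 431000 Pa.

431 kPa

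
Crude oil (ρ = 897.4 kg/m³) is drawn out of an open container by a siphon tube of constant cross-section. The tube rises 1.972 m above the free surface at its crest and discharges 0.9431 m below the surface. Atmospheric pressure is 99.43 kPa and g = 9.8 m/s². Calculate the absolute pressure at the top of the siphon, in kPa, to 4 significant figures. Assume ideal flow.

The outlet speed comes from Torricelli: v = √(2g·0.9431) = 4.299 m/s.
The bore is uniform, so the speed at the crest is the same v. Bernoulli surface→crest: P_atm = P_top + ½ρv² + ρg·h_top.
P_top = 99430 − ½·897.4·4.299² − 897.4·9.8·1.972 = 73790 Pa.

P_top ≈ 73.79 kPa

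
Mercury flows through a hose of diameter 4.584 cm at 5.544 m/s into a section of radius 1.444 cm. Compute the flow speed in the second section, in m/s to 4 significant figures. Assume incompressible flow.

By continuity, v₂ = v₁·A₁/A₂ = 5.544·(16.50/6.551) = 13.97 m/s.

v₂ ≈ 13.97 m/s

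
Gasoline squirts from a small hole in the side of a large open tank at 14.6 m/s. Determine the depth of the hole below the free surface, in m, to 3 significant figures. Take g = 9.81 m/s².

h ≈ 10.9 m

Inverting v = √(2gh) gives h = v² / 2g.
h = 14.6²/(2·9.81) = 213/19.62 = 10.9 m.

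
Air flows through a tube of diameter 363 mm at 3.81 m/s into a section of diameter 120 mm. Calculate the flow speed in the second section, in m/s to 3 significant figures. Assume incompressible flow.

By continuity, v₂ = v₁·A₁/A₂ = 3.81·(1030/113) = 34.9 m/s.

v₂ ≈ 34.9 m/s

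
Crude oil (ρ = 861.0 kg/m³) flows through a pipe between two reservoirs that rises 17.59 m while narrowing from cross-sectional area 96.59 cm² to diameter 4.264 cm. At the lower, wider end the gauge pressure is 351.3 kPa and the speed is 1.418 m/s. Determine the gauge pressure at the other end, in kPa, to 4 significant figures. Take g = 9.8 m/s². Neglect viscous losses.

P₂ ≈ 164.1 kPa

By continuity, v₂ = v₁·A₁/A₂ = 1.418·(96.59/14.28) = 9.591 m/s.
Applying Bernoulli between the two ends and solving for P₂: P₂ = P₁ + ½ρ(v₁² − v₂²) − ρgΔh.
P₂ = 351300 + ½·861.0·(1.418² − 9.591²) − 861.0·9.8·(+17.59) = 351300 + (-38740) − (148400) = 164100 Pa.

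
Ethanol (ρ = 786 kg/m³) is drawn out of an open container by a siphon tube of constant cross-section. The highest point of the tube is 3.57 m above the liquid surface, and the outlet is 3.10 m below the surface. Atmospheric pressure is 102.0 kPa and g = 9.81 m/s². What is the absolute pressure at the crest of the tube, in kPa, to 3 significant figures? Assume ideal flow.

P_top ≈ 50.6 kPa

The outlet speed comes from Torricelli: v = √(2g·3.10) = 7.80 m/s.
Continuity keeps v the same throughout the tube; from surface to crest, P_atm + 0 = P_top + ½ρv² + ρg·h_top.
P_top = 102000 − ½·786·7.80² − 786·9.81·3.57 = 50600 Pa.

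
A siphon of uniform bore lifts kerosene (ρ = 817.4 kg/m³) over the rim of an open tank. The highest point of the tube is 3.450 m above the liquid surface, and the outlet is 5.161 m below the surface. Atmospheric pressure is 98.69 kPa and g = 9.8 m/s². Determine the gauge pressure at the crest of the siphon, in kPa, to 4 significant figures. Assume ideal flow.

P_gauge ≈ -68.98 kPa

From the surface to the outlet (both open to atmosphere, surface at rest): v = √(2g·h_out) = √(2·9.8·5.161) = 10.06 m/s.
Continuity keeps v the same throughout the tube; from surface to crest, P_atm + 0 = P_top + ½ρv² + ρg·h_top.
P_top = 98690 − ½·817.4·10.06² − 817.4·9.8·3.450 = 29710 Pa. So P_gauge = P_top − P_atm = -68980 Pa.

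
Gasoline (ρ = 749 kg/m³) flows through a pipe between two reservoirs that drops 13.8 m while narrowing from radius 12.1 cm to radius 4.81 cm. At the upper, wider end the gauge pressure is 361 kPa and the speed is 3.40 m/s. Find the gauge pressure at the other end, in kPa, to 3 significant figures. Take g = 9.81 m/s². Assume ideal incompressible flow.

By continuity, v₂ = v₁·A₁/A₂ = 3.40·(460/72.7) = 21.5 m/s.
Applying Bernoulli between the two ends and solving for P₂: P₂ = P₁ + ½ρ(v₁² − v₂²) − ρgΔh.
P₂ = 361000 + ½·749·(3.40² − 21.5²) − 749·9.81·(−13.8) = 361000 + (-169000) − (-101000) = 293000 Pa.

P₂ = 293 kPa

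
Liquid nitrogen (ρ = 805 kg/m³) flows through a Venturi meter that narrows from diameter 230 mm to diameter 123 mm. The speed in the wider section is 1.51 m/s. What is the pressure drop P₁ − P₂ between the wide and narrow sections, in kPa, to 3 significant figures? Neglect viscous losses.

By continuity, v₂ = v₁·A₁/A₂ = 1.51·(415/119) = 5.28 m/s.
The pipe is horizontal, so Bernoulli reduces to P₁ + ½ρv₁² = P₂ + ½ρv₂².
P₁ − P₂ = ½·805·(5.28² − 1.51²) = ½·805·25.6 = 10300 Pa.

ΔP = 10.3 kPa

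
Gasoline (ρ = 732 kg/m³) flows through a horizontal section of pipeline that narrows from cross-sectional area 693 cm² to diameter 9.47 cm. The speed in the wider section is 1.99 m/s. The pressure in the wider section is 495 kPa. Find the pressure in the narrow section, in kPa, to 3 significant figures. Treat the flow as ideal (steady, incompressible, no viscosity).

The volume flow rate is constant, so v₂ = (A₁/A₂)v₁ = (693/70.4)·1.99 = 19.6 m/s.
With no height change, Bernoulli's equation is P₁ + ½ρv₁² = P₂ + ½ρv₂².
P₂ = P₁ − ½ρ(v₂² − v₁²) = 495000 − ½·732·(19.6² − 1.99²) = 495000 − 139000 = 356000 Pa.

356 kPa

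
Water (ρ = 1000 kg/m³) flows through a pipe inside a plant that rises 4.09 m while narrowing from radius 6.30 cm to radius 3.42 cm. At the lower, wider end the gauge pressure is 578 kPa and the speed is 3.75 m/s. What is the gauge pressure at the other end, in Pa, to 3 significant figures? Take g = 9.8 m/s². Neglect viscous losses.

The volume flow rate is constant, so v₂ = (A₁/A₂)v₁ = (125/36.7)·3.75 = 12.7 m/s.
Bernoulli: P₁ + ½ρv₁² + ρg h₁ = P₂ + ½ρv₂² + ρg h₂, so P₂ = P₁ + ½ρ(v₁² − v₂²) − ρg(h₂ − h₁).
P₂ = 578000 + ½·1000·(3.75² − 12.7²) − 1000·9.8·(+4.09) = 578000 + (-73900) − (40100) = 464000 Pa.

P₂ = 464000 Pa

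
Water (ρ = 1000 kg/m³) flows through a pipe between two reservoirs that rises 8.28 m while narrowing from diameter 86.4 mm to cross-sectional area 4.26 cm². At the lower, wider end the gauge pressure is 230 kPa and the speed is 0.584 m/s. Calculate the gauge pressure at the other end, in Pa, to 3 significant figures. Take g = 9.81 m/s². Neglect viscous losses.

P₂ ≈ 117000 Pa

The volume flow rate is constant, so v₂ = (A₁/A₂)v₁ = (58.6/4.26)·0.584 = 8.04 m/s.
Energy conservation along the streamline gives P₂ = P₁ − ½ρ(v₂² − v₁²) − ρg(h₂ − h₁).
P₂ = 230000 + ½·1000·(0.584² − 8.04²) − 1000·9.81·(+8.28) = 230000 + (-32100) − (81200) = 117000 Pa.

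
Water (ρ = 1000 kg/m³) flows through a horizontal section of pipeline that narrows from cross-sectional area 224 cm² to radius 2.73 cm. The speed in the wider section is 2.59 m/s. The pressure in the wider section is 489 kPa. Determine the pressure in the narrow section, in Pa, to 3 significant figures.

P₂ = 185000 Pa

Mass conservation (A₁v₁ = A₂v₂) gives v₂ = 2.59 × 224/23.4 = 24.8 m/s.
The pipe is horizontal, so Bernoulli reduces to P₁ + ½ρv₁² = P₂ + ½ρv₂².
P₂ = P₁ − ½ρ(v₂² − v₁²) = 489000 − ½·1000·(24.8² − 2.59²) = 489000 − 304000 = 185000 Pa.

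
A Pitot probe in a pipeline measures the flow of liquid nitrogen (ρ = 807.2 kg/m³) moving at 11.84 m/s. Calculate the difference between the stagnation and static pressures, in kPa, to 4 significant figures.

At the stagnation point the flow is brought to rest, so Bernoulli gives P_stag − P_static = ½ρv².
ΔP = ½·807.2·11.84² = 56580 Pa.

ΔP = 56.58 kPa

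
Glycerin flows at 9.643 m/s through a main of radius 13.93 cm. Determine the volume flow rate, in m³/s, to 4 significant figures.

Q = 0.5878 m³/s

Q = A·v = 0.06096 m² × 9.643 m/s = 0.5878 m³/s.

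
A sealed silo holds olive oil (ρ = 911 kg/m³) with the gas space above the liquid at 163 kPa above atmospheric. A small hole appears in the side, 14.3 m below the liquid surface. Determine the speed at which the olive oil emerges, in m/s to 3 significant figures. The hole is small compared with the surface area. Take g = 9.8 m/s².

Take point 1 at the surface (v₁ ≈ 0) and point 2 at the hole (at atmospheric pressure). Bernoulli: P₁ + ρg h = P_atm + ½ρv₂².
With P₁ − P_atm = 163000 Pa, v₂ = √(2gh + 2ΔP/ρ) = √(2·9.8·14.3 + 2·163000/911) = 25.3 m/s.

v = 25.3 m/s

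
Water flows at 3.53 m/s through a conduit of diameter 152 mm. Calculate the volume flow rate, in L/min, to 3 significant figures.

Q = A·v = 0.0181 m² × 3.53 m/s = 0.0641 m³/s.
Converting: 0.0641 m³/s × 60000 = 3840 L/min.

3840 L/min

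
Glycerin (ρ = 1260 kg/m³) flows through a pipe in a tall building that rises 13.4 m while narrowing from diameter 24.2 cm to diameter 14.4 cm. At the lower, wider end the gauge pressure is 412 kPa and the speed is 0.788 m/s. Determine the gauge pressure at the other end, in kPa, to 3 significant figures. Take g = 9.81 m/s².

Mass conservation (A₁v₁ = A₂v₂) gives v₂ = 0.788 × 460/163 = 2.23 m/s.
Energy conservation along the streamline gives P₂ = P₁ − ½ρ(v₂² − v₁²) − ρg(h₂ − h₁).
P₂ = 412000 + ½·1260·(0.788² − 2.23²) − 1260·9.81·(+13.4) = 412000 + (-2730) − (166000) = 244000 Pa.

244 kPa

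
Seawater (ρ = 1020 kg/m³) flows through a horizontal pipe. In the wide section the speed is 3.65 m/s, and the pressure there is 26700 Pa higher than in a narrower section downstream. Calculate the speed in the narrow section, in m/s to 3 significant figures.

Horizontal Bernoulli: P₁ + ½ρv₁² = P₂ + ½ρv₂², so v₂² = v₁² + 2(P₁ − P₂)/ρ.
v₂ = √(3.65² + 2·26700/1020) = √(13.3 + 52.4) = 8.10 m/s.

8.10 m/s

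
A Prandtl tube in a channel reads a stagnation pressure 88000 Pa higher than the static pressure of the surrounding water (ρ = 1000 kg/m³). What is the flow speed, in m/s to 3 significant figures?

13.3 m/s

The dynamic pressure equals the rise in static pressure at the stagnation point: ΔP = ½ρv².
v = √(2ΔP/ρ) = √(2·88000/1000) = 13.3 m/s.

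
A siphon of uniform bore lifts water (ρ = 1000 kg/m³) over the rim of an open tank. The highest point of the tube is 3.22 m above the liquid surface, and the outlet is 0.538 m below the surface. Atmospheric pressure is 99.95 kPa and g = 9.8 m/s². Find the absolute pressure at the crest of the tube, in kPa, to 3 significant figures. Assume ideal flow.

P_top ≈ 63.1 kPa

Bernoulli surface→outlet gives ½v² = g·h_out, so v = √(2·9.8·0.538) = 3.25 m/s.
With constant cross-section the crest speed equals v; applying Bernoulli from the surface up to the crest, P_top = P_atm − ½ρv² − ρg·h_top.
P_top = 99950 − ½·1000·3.25² − 1000·9.8·3.22 = 63100 Pa.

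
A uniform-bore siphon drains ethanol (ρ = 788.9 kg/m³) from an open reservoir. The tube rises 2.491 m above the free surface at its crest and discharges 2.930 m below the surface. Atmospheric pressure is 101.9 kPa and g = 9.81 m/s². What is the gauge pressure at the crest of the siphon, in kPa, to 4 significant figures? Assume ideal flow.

P_gauge ≈ -41.95 kPa

From the surface to the outlet (both open to atmosphere, surface at rest): v = √(2g·h_out) = √(2·9.81·2.930) = 7.582 m/s.
With constant cross-section the crest speed equals v; applying Bernoulli from the surface up to the crest, P_top = P_atm − ½ρv² − ρg·h_top.
P_top = 101900 − ½·788.9·7.582² − 788.9·9.81·2.491 = 59950 Pa. So P_gauge = P_top − P_atm = -41950 Pa.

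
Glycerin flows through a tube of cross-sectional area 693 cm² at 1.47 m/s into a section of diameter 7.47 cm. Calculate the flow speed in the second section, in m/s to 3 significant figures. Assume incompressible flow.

v₂ ≈ 23.2 m/s

By continuity, v₂ = v₁·A₁/A₂ = 1.47·(693/43.8) = 23.2 m/s.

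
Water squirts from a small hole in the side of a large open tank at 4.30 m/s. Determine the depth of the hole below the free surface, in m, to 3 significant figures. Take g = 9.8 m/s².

Inverting v = √(2gh) gives h = v² / 2g.
h = 4.30²/(2·9.8) = 18.5/19.60 = 0.943 m.

0.943 m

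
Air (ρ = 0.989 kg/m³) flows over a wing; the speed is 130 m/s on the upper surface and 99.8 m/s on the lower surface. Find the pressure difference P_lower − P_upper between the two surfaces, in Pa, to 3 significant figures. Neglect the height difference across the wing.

Bernoulli (same height): P_lower − P_upper = ½ρ(v_upper² − v_lower²).
ΔP = ½·0.989·(130² − 99.8²) = 3430 Pa.

3430 Pa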